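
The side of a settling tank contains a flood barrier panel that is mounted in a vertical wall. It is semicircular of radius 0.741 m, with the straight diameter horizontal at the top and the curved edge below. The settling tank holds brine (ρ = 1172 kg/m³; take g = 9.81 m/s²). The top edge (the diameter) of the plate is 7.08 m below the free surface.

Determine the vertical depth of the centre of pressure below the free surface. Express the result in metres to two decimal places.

γ = ρg = 1172 × 9.81 / 1000 = 11.49732 kN/m³.
The centroid of a semicircle lies 4r/(3π) = 0.31449 m from the diameter, here below the top edge, so the centroid depth is h_c = 7.08 + 0.31449 = 7.39449 m.
A = πr²/2 = π × 0.741²/2 = 0.862494 m².
Resultant F = γ·h_c·A = 11.49732 × 7.39449 × 0.862494 = 73.3265 kN.
I_c = (π/8 − 8/(9π))·r⁴ = 0.109757 × 0.741⁴ = 0.0330906 m⁴.
Centre of pressure: y_p = y_c + I_c/(y_c·A) = 7.39449 + 0.0330906/(7.39449 × 0.862494) = 7.39449 + 0.00518848 = 7.39968 m along the plane.

h_p = 7.40 m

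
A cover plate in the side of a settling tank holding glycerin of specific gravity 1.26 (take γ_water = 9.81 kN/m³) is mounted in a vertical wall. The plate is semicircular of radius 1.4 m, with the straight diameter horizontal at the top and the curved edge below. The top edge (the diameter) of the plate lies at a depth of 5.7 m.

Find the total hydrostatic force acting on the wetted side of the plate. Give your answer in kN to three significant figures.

F ≈ 240 kN

γ = 1.26 × 9.81 = 12.3606 kN/m³.
The centroid of a semicircle lies 4r/(3π) = 0.594178 m from the diameter, here below the top edge, so the centroid depth is h_c = 5.7 + 0.594178 = 6.29418 m.
A = πr²/2 = π × 1.4²/2 = 3.07876 m².
Resultant F = γ·h_c·A = 12.3606 × 6.29418 × 3.07876 = 239.527 kN.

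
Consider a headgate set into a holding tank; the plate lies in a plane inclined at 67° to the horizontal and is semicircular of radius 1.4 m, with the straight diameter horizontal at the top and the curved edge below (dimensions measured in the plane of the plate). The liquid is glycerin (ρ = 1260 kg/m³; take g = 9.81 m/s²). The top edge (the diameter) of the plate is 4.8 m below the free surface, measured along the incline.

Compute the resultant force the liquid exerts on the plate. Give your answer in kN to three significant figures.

F ≈ 189 kN

γ = ρg = 1260 × 9.81 / 1000 = 12.3606 kN/m³.
Let θ = 67° be the plate's angle to the horizontal; measure y along the incline from where the plane meets the free surface. Vertical depth h = y·sinθ with sinθ = 0.920505.
The centroid of a semicircle lies 4r/(3π) = 0.594178 m from the diameter, here below the top edge, so y_c = 4.8 + 0.594178 = 5.39418 m and h_c = 5.39418 × 0.920505 = 4.96537 m.
A = πr²/2 = π × 1.4²/2 = 3.07876 m².
Resultant F = γ·h_c·A = 12.3606 × 4.96537 × 3.07876 = 188.959 kN.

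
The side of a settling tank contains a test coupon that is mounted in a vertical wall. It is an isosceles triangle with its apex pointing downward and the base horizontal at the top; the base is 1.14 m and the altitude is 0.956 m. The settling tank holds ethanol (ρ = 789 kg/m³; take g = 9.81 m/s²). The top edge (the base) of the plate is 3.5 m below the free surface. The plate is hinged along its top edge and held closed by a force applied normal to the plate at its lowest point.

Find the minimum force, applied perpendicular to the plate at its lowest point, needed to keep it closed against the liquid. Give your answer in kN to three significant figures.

γ = ρg = 789 × 9.81 / 1000 = 7.74009 kN/m³.
With the apex down, the centroid sits h/3 = 0.956/3 = 0.318667 m below the base (the top edge), so the centroid depth is h_c = 3.5 + 0.318667 = 3.81867 m.
A = ½ × 1.14 × 0.956 = 0.54492 m².
Resultant F = γ·h_c·A = 7.74009 × 3.81867 × 0.54492 = 16.1061 kN.
I_c = b·h³/36 = 1.14 × 0.956³/36 = 0.0276679 m⁴.
Centre of pressure: y_p = y_c + I_c/(y_c·A) = 3.81867 + 0.0276679/(3.81867 × 0.54492) = 3.81867 + 0.0132963 = 3.83197 m along the plane.
The resultant acts 0.318667 + 0.0132963 = 0.331963 m (along the plate) below the hinge at the top edge, so the moment about the hinge is M = F × 0.331963 = 16.1061 × 0.331963 = 5.34663 kN·m.
A normal force at the bottom, 0.956 m from the hinge, must supply this moment: P = 5.34663/0.956 = 5.59271 kN.

P ≈ 5.59 kN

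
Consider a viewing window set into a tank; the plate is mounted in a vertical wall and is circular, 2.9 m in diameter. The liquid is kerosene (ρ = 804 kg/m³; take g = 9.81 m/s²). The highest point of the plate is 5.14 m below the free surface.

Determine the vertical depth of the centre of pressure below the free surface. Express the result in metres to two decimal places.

γ = ρg = 804 × 9.81 / 1000 = 7.88724 kN/m³.
The centroid is at the centre, 1.45 m below the top of the plate, so the centroid depth is h_c = 5.14 + 1.45 = 6.59 m.
A = π(1.45)² = 6.6052 m².
Resultant F = γ·h_c·A = 7.88724 × 6.59 × 6.6052 = 343.318 kN.
I_c = πr⁴/4 = π × 1.45⁴/4 = 3.47186 m⁴.
Centre of pressure: y_p = y_c + I_c/(y_c·A) = 6.59 + 3.47186/(6.59 × 6.6052) = 6.59 + 0.079761 = 6.66976 m along the plane.

h_p = 6.67 m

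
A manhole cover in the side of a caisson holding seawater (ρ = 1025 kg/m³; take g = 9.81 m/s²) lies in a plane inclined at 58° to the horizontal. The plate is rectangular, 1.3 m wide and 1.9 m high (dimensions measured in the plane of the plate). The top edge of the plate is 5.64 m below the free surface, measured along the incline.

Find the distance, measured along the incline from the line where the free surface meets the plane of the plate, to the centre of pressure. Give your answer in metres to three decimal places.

y_p = 6.636 m

γ = ρg = 1025 × 9.81 / 1000 = 10.05525 kN/m³.
Let θ = 58° be the plate's angle to the horizontal; measure y along the incline from where the plane meets the free surface. Vertical depth h = y·sinθ with sinθ = 0.848048.
The centroid lies 1.9/2 = 0.95 m below the top edge, so y_c = 5.64 + 0.95 = 6.59 m and h_c = 6.59 × 0.848048 = 5.58864 m.
A = 1.3 × 1.9 = 2.47 m².
Resultant F = γ·h_c·A = 10.05525 × 5.58864 × 2.47 = 138.802 kN.
I_c = b·h³/12 = 1.3 × 1.9³/12 = 0.743058 m⁴.
Centre of pressure: y_p = y_c + I_c/(y_c·A) = 6.59 + 0.743058/(6.59 × 2.47) = 6.59 + 0.04565 = 6.63565 m along the plane.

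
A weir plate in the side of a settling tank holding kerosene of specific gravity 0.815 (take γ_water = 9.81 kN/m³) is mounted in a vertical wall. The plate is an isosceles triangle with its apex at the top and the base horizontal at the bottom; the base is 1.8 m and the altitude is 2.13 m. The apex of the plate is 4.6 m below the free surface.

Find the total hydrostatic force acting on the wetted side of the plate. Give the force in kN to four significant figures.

γ = 0.815 × 9.81 = 7.99515 kN/m³.
With the apex up, the centroid sits 2h/3 = 2 × 2.13/3 = 1.42 m below the apex, so the centroid depth is h_c = 4.6 + 1.42 = 6.02 m.
A = ½ × 1.8 × 2.13 = 1.917 m².
Resultant F = γ·h_c·A = 7.99515 × 6.02 × 1.917 = 92.2667 kN.

F ≈ 92.27 kN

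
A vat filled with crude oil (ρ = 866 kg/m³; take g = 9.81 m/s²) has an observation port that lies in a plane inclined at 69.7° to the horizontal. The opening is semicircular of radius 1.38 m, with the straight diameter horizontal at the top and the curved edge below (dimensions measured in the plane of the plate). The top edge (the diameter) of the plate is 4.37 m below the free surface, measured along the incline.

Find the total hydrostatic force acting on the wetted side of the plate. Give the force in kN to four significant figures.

γ = ρg = 866 × 9.81 / 1000 = 8.49546 kN/m³.
Let θ = 69.7° be the plate's angle to the horizontal; measure y along the incline from where the plane meets the free surface. Vertical depth h = y·sinθ with sinθ = 0.937889.
The centroid of a semicircle lies 4r/(3π) = 0.58569 m from the diameter, here below the top edge, so y_c = 4.37 + 0.58569 = 4.95569 m and h_c = 4.95569 × 0.937889 = 4.64789 m.
A = πr²/2 = π × 1.38²/2 = 2.99142 m².
Resultant F = γ·h_c·A = 8.49546 × 4.64789 × 2.99142 = 118.119 kN.

F ≈ 118.1 kN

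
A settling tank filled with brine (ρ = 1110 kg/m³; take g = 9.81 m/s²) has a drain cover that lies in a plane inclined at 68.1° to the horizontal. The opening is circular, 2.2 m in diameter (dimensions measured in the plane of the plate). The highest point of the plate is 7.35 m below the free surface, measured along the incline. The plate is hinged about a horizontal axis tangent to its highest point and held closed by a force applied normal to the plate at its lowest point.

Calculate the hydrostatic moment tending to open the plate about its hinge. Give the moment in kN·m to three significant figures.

γ = ρg = 1110 × 9.81 / 1000 = 10.8891 kN/m³.
Let θ = 68.1° be the plate's angle to the horizontal; measure y along the incline from where the plane meets the free surface. Vertical depth h = y·sinθ with sinθ = 0.927836.
The centroid is at the centre, 1.1 m below the top of the plate, so y_c = 7.35 + 1.1 = 8.45 m and h_c = 8.45 × 0.927836 = 7.84021 m.
A = π(1.1)² = 3.80133 m².
Resultant F = γ·h_c·A = 10.8891 × 7.84021 × 3.80133 = 324.53 kN.
I_c = πr⁴/4 = π × 1.1⁴/4 = 1.1499 m⁴.
Centre of pressure: y_p = y_c + I_c/(y_c·A) = 8.45 + 1.1499/(8.45 × 3.80133) = 8.45 + 0.0357987 = 8.4858 m along the plane.
The resultant acts 1.1 + 0.0357987 = 1.1358 m (along the plate) below the hinge at the top edge, so the moment about the hinge is M = F × 1.1358 = 324.53 × 1.1358 = 368.601 kN·m.

M ≈ 369 kN·m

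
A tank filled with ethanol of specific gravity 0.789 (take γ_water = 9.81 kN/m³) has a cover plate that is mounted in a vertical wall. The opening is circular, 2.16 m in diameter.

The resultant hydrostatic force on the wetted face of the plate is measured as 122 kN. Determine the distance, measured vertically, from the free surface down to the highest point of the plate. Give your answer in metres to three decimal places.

d_top ≈ 3.221 m

γ = 0.789 × 9.81 = 7.74009 kN/m³.
A = π(1.08)² = 3.66435 m².
From F = γ·h_c·A, the centroid depth is h_c = 122/(7.74009 × 3.66435) = 4.30147 m.
The centroid is at the centre, 1.08 m below the top of the plate, so the highest point sits at h_top = 4.30147 − 1.08 = 3.22147 m below the surface.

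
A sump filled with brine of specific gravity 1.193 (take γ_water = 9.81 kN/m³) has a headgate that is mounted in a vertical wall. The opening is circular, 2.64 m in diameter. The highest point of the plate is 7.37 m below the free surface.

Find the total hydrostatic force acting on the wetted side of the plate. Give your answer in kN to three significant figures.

F ≈ 557 kN

γ = 1.193 × 9.81 = 11.70333 kN/m³.
The centroid is at the centre, 1.32 m below the top of the plate, so the centroid depth is h_c = 7.37 + 1.32 = 8.69 m.
A = π(1.32)² = 5.47391 m².
Resultant F = γ·h_c·A = 11.70333 × 8.69 × 5.47391 = 556.707 kN.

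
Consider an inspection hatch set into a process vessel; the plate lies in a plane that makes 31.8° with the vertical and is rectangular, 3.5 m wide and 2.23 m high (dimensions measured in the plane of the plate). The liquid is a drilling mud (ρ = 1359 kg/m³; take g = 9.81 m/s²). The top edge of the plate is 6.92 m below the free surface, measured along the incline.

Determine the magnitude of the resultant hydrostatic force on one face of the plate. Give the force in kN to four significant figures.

F ≈ 710.6 kN

γ = ρg = 1359 × 9.81 / 1000 = 13.33179 kN/m³.
The plate makes 31.8° with the vertical, i.e. θ = 90° − 31.8° = 58.2° to the horizontal. Measuring y along the incline from the free-surface line, vertical depth h = y·sinθ with sinθ = 0.849893.
The centroid lies 2.23/2 = 1.115 m below the top edge, so y_c = 6.92 + 1.115 = 8.035 m and h_c = 8.035 × 0.849893 = 6.82889 m.
A = 3.5 × 2.23 = 7.805 m².
Resultant F = γ·h_c·A = 13.33179 × 6.82889 × 7.805 = 710.578 kN.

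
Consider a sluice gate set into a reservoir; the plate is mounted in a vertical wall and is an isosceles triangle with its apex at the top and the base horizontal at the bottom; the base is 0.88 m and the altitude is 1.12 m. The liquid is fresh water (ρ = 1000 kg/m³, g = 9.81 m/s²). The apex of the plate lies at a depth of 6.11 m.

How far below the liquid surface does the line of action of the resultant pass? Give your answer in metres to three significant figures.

h_p = 6.87 m

γ = ρg = 1000 × 9.81 = 9810 N/m³ = 9.81 kN/m³.
With the apex up, the centroid sits 2h/3 = 2 × 1.12/3 = 0.746667 m below the apex, so the centroid depth is h_c = 6.11 + 0.746667 = 6.85667 m.
A = ½ × 0.88 × 1.12 = 0.4928 m².
Resultant F = γ·h_c·A = 9.81 × 6.85667 × 0.4928 = 33.1477 kN.
I_c = b·h³/36 = 0.88 × 1.12³/36 = 0.0343427 m⁴.
Centre of pressure: y_p = y_c + I_c/(y_c·A) = 6.85667 + 0.0343427/(6.85667 × 0.4928) = 6.85667 + 0.0101637 = 6.86683 m along the plane.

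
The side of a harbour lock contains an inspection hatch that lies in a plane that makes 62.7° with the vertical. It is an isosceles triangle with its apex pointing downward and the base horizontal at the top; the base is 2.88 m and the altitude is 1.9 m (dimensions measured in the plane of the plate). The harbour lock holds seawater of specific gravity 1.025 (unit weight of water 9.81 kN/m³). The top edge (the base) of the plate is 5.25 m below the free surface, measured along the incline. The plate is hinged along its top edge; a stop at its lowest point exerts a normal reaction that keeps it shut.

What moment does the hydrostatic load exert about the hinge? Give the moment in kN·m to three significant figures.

γ = 1.025 × 9.81 = 10.05525 kN/m³.
The plate makes 62.7° with the vertical, i.e. θ = 90° − 62.7° = 27.3° to the horizontal. Measuring y along the incline from the free-surface line, vertical depth h = y·sinθ with sinθ = 0.458650.
With the apex down, the centroid sits h/3 = 1.9/3 = 0.633333 m below the base (the top edge), so y_c = 5.25 + 0.633333 = 5.88333 m and h_c = 5.88333 × 0.458650 = 2.69839 m.
A = ½ × 2.88 × 1.9 = 2.736 m².
Resultant F = γ·h_c·A = 10.05525 × 2.69839 × 2.736 = 74.2358 kN.
I_c = b·h³/36 = 2.88 × 1.9³/36 = 0.54872 m⁴.
Centre of pressure: y_p = y_c + I_c/(y_c·A) = 5.88333 + 0.54872/(5.88333 × 2.736) = 5.88333 + 0.0340888 = 5.91742 m along the plane.
The resultant acts 0.633333 + 0.0340888 = 0.667422 m (along the plate) below the hinge at the top edge, so the moment about the hinge is M = F × 0.667422 = 74.2358 × 0.667422 = 49.5466 kN·m.

M ≈ 49.5 kN·m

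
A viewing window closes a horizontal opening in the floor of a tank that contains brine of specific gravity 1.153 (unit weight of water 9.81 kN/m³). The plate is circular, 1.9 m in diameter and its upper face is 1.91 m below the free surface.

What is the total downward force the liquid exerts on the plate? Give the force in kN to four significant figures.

γ = 1.153 × 9.81 = 11.31093 kN/m³.
The plate is horizontal, so pressure is uniform at p = γ·h = 11.31093 × 1.91 = 21.6039 kN/m².
A = π(0.95)² = 2.83529 m².
F = p·A = 21.6039 × 2.83529 = 61.2533 kN.

F ≈ 61.25 kN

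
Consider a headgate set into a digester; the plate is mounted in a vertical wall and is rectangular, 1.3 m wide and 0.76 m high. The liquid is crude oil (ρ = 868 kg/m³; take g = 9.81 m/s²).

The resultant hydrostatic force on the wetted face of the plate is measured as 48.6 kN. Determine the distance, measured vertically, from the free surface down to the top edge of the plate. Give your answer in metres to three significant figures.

d_top ≈ 5.40 m

γ = ρg = 868 × 9.81 / 1000 = 8.51508 kN/m³.
A = 1.3 × 0.76 = 0.988 m².
From F = γ·h_c·A, the centroid depth is h_c = 48.6/(8.51508 × 0.988) = 5.77684 m.
The centroid lies 0.76/2 = 0.38 m below the top edge, so the top edge sits at h_top = 5.77684 − 0.38 = 5.39684 m below the surface.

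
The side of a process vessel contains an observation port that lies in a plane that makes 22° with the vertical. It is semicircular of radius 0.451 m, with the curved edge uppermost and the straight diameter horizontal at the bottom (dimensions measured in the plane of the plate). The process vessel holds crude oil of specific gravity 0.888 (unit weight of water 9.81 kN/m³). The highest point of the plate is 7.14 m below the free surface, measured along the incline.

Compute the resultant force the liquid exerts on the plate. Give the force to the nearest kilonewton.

γ = 0.888 × 9.81 = 8.71128 kN/m³.
The plate makes 22° with the vertical, i.e. θ = 90° − 22° = 68° to the horizontal. Measuring y along the incline from the free-surface line, vertical depth h = y·sinθ with sinθ = 0.927184.
The centroid lies 4r/(3π) = 0.19141 m above the diameter, so r − 4r/(3π) = 0.451 − 0.19141 = 0.25959 m below the topmost point, so y_c = 7.14 + 0.25959 = 7.39959 m and h_c = 7.39959 × 0.927184 = 6.86078 m.
A = πr²/2 = π × 0.451²/2 = 0.319502 m².
Resultant F = γ·h_c·A = 8.71128 × 6.86078 × 0.319502 = 19.0954 kN.

F ≈ 19 kN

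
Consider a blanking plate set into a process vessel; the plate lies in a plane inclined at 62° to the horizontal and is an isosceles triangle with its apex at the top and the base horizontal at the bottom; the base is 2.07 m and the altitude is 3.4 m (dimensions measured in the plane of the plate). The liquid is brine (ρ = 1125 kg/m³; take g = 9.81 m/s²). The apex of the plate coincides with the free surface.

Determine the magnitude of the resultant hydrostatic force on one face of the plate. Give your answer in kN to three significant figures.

γ = ρg = 1125 × 9.81 / 1000 = 11.03625 kN/m³.
Let θ = 62° be the plate's angle to the horizontal; measure y along the incline from where the plane meets the free surface. Vertical depth h = y·sinθ with sinθ = 0.882948.
With the apex up, the centroid sits 2h/3 = 2 × 3.4/3 = 2.26667 m below the apex, so y_c = 2.26667 m and h_c = 2.26667 × 0.882948 = 2.00135 m.
A = ½ × 2.07 × 3.4 = 3.519 m².
Resultant F = γ·h_c·A = 11.03625 × 2.00135 × 3.519 = 77.7256 kN.

F ≈ 77.7 kN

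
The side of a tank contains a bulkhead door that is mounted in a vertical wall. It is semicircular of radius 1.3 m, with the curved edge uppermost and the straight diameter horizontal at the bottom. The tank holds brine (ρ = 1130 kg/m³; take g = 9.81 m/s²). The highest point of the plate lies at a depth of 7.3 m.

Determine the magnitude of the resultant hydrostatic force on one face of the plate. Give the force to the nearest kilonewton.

F ≈ 237 kN

γ = ρg = 1130 × 9.81 / 1000 = 11.0853 kN/m³.
The centroid lies 4r/(3π) = 0.551737 m above the diameter, so r − 4r/(3π) = 1.3 − 0.551737 = 0.748263 m below the topmost point, so the centroid depth is h_c = 7.3 + 0.748263 = 8.04826 m.
A = πr²/2 = π × 1.3²/2 = 2.65465 m².
Resultant F = γ·h_c·A = 11.0853 × 8.04826 × 2.65465 = 236.841 kN.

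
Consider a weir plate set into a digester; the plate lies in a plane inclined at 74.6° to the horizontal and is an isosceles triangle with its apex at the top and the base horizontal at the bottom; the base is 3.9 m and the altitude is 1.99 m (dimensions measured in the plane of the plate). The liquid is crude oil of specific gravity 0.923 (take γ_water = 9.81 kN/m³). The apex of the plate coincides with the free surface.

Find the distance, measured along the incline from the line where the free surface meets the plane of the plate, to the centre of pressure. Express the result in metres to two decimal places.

γ = 0.923 × 9.81 = 9.05463 kN/m³.
Let θ = 74.6° be the plate's angle to the horizontal; measure y along the incline from where the plane meets the free surface. Vertical depth h = y·sinθ with sinθ = 0.964095.
With the apex up, the centroid sits 2h/3 = 2 × 1.99/3 = 1.32667 m below the apex, so y_c = 1.32667 m and h_c = 1.32667 × 0.964095 = 1.27904 m.
A = ½ × 3.9 × 1.99 = 3.8805 m².
Resultant F = γ·h_c·A = 9.05463 × 1.27904 × 3.8805 = 44.941 kN.
I_c = b·h³/36 = 3.9 × 1.99³/36 = 0.853732 m⁴.
Centre of pressure: y_p = y_c + I_c/(y_c·A) = 1.32667 + 0.853732/(1.32667 × 3.8805) = 1.32667 + 0.165833 = 1.4925 m along the plane.

y_p = 1.49 m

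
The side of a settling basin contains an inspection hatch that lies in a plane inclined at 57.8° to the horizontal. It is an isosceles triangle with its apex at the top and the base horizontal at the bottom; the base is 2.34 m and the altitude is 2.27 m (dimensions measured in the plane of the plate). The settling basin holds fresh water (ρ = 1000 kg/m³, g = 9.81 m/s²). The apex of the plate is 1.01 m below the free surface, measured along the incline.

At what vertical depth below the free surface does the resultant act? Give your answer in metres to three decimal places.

h_p = 2.231 m

γ = ρg = 1000 × 9.81 = 9810 N/m³ = 9.81 kN/m³.
Let θ = 57.8° be the plate's angle to the horizontal; measure y along the incline from where the plane meets the free surface. Vertical depth h = y·sinθ with sinθ = 0.846193.
With the apex up, the centroid sits 2h/3 = 2 × 2.27/3 = 1.51333 m below the apex, so y_c = 1.01 + 1.51333 = 2.52333 m and h_c = 2.52333 × 0.846193 = 2.13522 m.
A = ½ × 2.34 × 2.27 = 2.6559 m².
Resultant F = γ·h_c·A = 9.81 × 2.13522 × 2.6559 = 55.6318 kN.
I_c = b·h³/36 = 2.34 × 2.27³/36 = 0.76031 m⁴.
Centre of pressure: y_p = y_c + I_c/(y_c·A) = 2.52333 + 0.76031/(2.52333 × 2.6559) = 2.52333 + 0.11345 = 2.63678 m along the plane.
Vertically, h_p = y_p·sinθ = 2.63678 × 0.846193 = 2.23122 m.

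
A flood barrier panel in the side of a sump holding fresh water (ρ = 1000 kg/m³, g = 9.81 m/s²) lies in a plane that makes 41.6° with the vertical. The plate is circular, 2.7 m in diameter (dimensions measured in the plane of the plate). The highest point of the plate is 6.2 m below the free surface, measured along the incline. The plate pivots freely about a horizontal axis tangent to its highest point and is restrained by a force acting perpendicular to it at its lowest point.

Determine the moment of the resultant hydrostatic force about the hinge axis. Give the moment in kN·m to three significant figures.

M ≈ 447 kN·m

γ = ρg = 1000 × 9.81 = 9810 N/m³ = 9.81 kN/m³.
The plate makes 41.6° with the vertical, i.e. θ = 90° − 41.6° = 48.4° to the horizontal. Measuring y along the incline from the free-surface line, vertical depth h = y·sinθ with sinθ = 0.747798.
The centroid is at the centre, 1.35 m below the top of the plate, so y_c = 6.2 + 1.35 = 7.55 m and h_c = 7.55 × 0.747798 = 5.64587 m.
A = π(1.35)² = 5.72555 m².
Resultant F = γ·h_c·A = 9.81 × 5.64587 × 5.72555 = 317.115 kN.
I_c = πr⁴/4 = π × 1.35⁴/4 = 2.6087 m⁴.
Centre of pressure: y_p = y_c + I_c/(y_c·A) = 7.55 + 2.6087/(7.55 × 5.72555) = 7.55 + 0.0603476 = 7.61035 m along the plane.
The resultant acts 1.35 + 0.0603476 = 1.41035 m (along the plate) below the hinge at the top edge, so the moment about the hinge is M = F × 1.41035 = 317.115 × 1.41035 = 447.243 kN·m.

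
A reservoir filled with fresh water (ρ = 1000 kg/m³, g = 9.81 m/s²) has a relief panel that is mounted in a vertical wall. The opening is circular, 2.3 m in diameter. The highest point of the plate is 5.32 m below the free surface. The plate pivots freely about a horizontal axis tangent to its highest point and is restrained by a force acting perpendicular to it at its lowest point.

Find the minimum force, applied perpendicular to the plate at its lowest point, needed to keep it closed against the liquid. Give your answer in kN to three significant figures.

γ = ρg = 1000 × 9.81 = 9810 N/m³ = 9.81 kN/m³.
The centroid is at the centre, 1.15 m below the top of the plate, so the centroid depth is h_c = 5.32 + 1.15 = 6.47 m.
A = π(1.15)² = 4.15476 m².
Resultant F = γ·h_c·A = 9.81 × 6.47 × 4.15476 = 263.706 kN.
I_c = πr⁴/4 = π × 1.15⁴/4 = 1.37367 m⁴.
Centre of pressure: y_p = y_c + I_c/(y_c·A) = 6.47 + 1.37367/(6.47 × 4.15476) = 6.47 + 0.0511013 = 6.5211 m along the plane.
The resultant acts 1.15 + 0.0511013 = 1.2011 m (along the plate) below the hinge at the top edge, so the moment about the hinge is M = F × 1.2011 = 263.706 × 1.2011 = 316.737 kN·m.
A normal force at the bottom, 2.3 m from the hinge, must supply this moment: P = 316.737/2.3 = 137.712 kN.

P ≈ 138 kN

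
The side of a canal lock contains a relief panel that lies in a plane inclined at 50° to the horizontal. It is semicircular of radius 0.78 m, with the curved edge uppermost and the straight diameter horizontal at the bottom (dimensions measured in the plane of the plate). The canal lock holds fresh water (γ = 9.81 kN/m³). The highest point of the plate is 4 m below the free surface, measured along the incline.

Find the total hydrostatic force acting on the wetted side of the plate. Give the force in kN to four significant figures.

F ≈ 31.95 kN

γ = 9.81 kN/m³.
Let θ = 50° be the plate's angle to the horizontal; measure y along the incline from where the plane meets the free surface. Vertical depth h = y·sinθ with sinθ = 0.766044.
The centroid lies 4r/(3π) = 0.331042 m above the diameter, so r − 4r/(3π) = 0.78 − 0.331042 = 0.448958 m below the topmost point, so y_c = 4 + 0.448958 = 4.44896 m and h_c = 4.44896 × 0.766044 = 3.4081 m.
A = πr²/2 = π × 0.78²/2 = 0.955672 m².
Resultant F = γ·h_c·A = 9.81 × 3.4081 × 0.955672 = 31.9514 kN.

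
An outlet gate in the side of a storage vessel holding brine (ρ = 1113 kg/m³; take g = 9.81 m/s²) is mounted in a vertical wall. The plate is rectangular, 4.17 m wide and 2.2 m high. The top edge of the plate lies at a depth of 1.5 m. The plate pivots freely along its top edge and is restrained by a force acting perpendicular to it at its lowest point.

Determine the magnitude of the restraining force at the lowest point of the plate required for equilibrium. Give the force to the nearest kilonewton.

P ≈ 149 kN

γ = ρg = 1113 × 9.81 / 1000 = 10.91853 kN/m³.
The centroid lies 2.2/2 = 1.1 m below the top edge, so the centroid depth is h_c = 1.5 + 1.1 = 2.6 m.
A = 4.17 × 2.2 = 9.174 m².
Resultant F = γ·h_c·A = 10.91853 × 2.6 × 9.174 = 260.433 kN.
I_c = b·h³/12 = 4.17 × 2.2³/12 = 3.70018 m⁴.
Centre of pressure: y_p = y_c + I_c/(y_c·A) = 2.6 + 3.70018/(2.6 × 9.174) = 2.6 + 0.155128 = 2.75513 m along the plane.
The resultant acts 1.1 + 0.155128 = 1.25513 m (along the plate) below the hinge at the top edge, so the moment about the hinge is M = F × 1.25513 = 260.433 × 1.25513 = 326.877 kN·m.
A normal force at the bottom, 2.2 m from the hinge, must supply this moment: P = 326.877/2.2 = 148.58 kN.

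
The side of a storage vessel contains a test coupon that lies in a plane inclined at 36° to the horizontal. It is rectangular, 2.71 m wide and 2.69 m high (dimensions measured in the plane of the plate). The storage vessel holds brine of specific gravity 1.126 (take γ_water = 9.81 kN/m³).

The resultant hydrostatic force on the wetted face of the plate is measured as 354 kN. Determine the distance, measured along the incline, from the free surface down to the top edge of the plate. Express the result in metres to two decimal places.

y_top ≈ 6.13 m

γ = 1.126 × 9.81 = 11.04606 kN/m³.
A = 2.71 × 2.69 = 7.2899 m².
From F = γ·h_c·A, the centroid depth is h_c = 354/(11.04606 × 7.2899) = 4.39617 m.
Let θ = 36° be the plate's angle to the horizontal; measure y along the incline from where the plane meets the free surface. Vertical depth h = y·sinθ with sinθ = 0.587785.
Along the incline, y_c = h_c/sinθ = 4.39617/0.587785 = 7.47921 m.
The centroid lies 2.69/2 = 1.345 m below the top edge, so the top edge sits at y_top = 7.47921 − 1.345 = 6.13421 m along the incline.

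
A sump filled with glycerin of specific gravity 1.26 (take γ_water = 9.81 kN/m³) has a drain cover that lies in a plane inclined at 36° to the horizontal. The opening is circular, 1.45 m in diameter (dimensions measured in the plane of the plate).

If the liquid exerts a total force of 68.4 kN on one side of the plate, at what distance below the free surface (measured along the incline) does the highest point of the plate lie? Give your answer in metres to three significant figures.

γ = 1.26 × 9.81 = 12.3606 kN/m³.
A = π(0.725)² = 1.6513 m².
From F = γ·h_c·A, the centroid depth is h_c = 68.4/(12.3606 × 1.6513) = 3.35112 m.
Let θ = 36° be the plate's angle to the horizontal; measure y along the incline from where the plane meets the free surface. Vertical depth h = y·sinθ with sinθ = 0.587785.
Along the incline, y_c = h_c/sinθ = 3.35112/0.587785 = 5.70127 m.
The centroid is at the centre, 0.725 m below the top of the plate, so the highest point sits at y_top = 5.70127 − 0.725 = 4.97627 m along the incline.

y_top ≈ 4.98 m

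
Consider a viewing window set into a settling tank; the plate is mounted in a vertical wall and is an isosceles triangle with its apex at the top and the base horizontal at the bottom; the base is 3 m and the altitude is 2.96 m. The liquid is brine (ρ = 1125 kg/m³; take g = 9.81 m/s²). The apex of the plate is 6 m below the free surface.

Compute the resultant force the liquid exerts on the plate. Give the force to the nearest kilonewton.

γ = ρg = 1125 × 9.81 / 1000 = 11.03625 kN/m³.
With the apex up, the centroid sits 2h/3 = 2 × 2.96/3 = 1.97333 m below the apex, so the centroid depth is h_c = 6 + 1.97333 = 7.97333 m.
A = ½ × 3 × 2.96 = 4.44 m².
Resultant F = γ·h_c·A = 11.03625 × 7.97333 × 4.44 = 390.701 kN.

F ≈ 391 kN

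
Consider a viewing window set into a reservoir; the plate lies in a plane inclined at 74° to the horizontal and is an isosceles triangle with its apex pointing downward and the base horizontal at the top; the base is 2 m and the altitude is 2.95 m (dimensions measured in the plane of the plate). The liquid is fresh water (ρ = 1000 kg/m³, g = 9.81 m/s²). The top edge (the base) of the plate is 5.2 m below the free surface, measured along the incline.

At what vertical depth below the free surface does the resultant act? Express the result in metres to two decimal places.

h_p = 6.02 m

γ = ρg = 1000 × 9.81 = 9810 N/m³ = 9.81 kN/m³.
Let θ = 74° be the plate's angle to the horizontal; measure y along the incline from where the plane meets the free surface. Vertical depth h = y·sinθ with sinθ = 0.961262.
With the apex down, the centroid sits h/3 = 2.95/3 = 0.983333 m below the base (the top edge), so y_c = 5.2 + 0.983333 = 6.18333 m and h_c = 6.18333 × 0.961262 = 5.9438 m.
A = ½ × 2 × 2.95 = 2.95 m².
Resultant F = γ·h_c·A = 9.81 × 5.9438 × 2.95 = 172.011 kN.
I_c = b·h³/36 = 2 × 2.95³/36 = 1.42624 m⁴.
Centre of pressure: y_p = y_c + I_c/(y_c·A) = 6.18333 + 1.42624/(6.18333 × 2.95) = 6.18333 + 0.0781895 = 6.26152 m along the plane.
Vertically, h_p = y_p·sinθ = 6.26152 × 0.961262 = 6.01896 m.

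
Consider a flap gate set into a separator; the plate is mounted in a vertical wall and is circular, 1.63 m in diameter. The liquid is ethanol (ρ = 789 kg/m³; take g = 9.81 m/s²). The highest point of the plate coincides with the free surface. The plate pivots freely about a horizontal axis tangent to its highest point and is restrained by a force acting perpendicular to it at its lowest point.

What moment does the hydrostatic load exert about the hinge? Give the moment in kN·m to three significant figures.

M ≈ 13.4 kN·m

γ = ρg = 789 × 9.81 / 1000 = 7.74009 kN/m³.
The centroid is at the centre, 0.815 m below the top of the plate, so the centroid depth is h_c = 0.815 m.
A = π(0.815)² = 2.08672 m².
Resultant F = γ·h_c·A = 7.74009 × 0.815 × 2.08672 = 13.1634 kN.
I_c = πr⁴/4 = π × 0.815⁴/4 = 0.346514 m⁴.
Centre of pressure: y_p = y_c + I_c/(y_c·A) = 0.815 + 0.346514/(0.815 × 2.08672) = 0.815 + 0.203751 = 1.01875 m along the plane.
The resultant acts 0.815 + 0.203751 = 1.01875 m (along the plate) below the hinge at the top edge, so the moment about the hinge is M = F × 1.01875 = 13.1634 × 1.01875 = 13.4102 kN·m.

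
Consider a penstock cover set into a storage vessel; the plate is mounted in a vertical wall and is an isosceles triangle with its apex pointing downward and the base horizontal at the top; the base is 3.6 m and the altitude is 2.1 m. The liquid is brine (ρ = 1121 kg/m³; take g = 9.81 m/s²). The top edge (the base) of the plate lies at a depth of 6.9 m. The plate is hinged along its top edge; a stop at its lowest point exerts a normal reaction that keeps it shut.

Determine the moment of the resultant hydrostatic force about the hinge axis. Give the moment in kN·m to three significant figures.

M ≈ 231 kN·m

γ = ρg = 1121 × 9.81 / 1000 = 10.99701 kN/m³.
With the apex down, the centroid sits h/3 = 2.1/3 = 0.7 m below the base (the top edge), so the centroid depth is h_c = 6.9 + 0.7 = 7.6 m.
A = ½ × 3.6 × 2.1 = 3.78 m².
Resultant F = γ·h_c·A = 10.99701 × 7.6 × 3.78 = 315.922 kN.
I_c = b·h³/36 = 3.6 × 2.1³/36 = 0.9261 m⁴.
Centre of pressure: y_p = y_c + I_c/(y_c·A) = 7.6 + 0.9261/(7.6 × 3.78) = 7.6 + 0.0322368 = 7.63224 m along the plane.
The resultant acts 0.7 + 0.0322368 = 0.732237 m (along the plate) below the hinge at the top edge, so the moment about the hinge is M = F × 0.732237 = 315.922 × 0.732237 = 231.33 kN·m.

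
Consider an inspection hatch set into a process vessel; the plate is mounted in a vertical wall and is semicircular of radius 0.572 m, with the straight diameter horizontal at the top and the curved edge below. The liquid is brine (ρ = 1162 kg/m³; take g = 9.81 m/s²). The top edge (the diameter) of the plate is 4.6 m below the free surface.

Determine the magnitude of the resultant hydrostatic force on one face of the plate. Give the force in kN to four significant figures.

F ≈ 28.37 kN

γ = ρg = 1162 × 9.81 / 1000 = 11.39922 kN/m³.
The centroid of a semicircle lies 4r/(3π) = 0.242764 m from the diameter, here below the top edge, so the centroid depth is h_c = 4.6 + 0.242764 = 4.84276 m.
A = πr²/2 = π × 0.572²/2 = 0.513939 m².
Resultant F = γ·h_c·A = 11.39922 × 4.84276 × 0.513939 = 28.3713 kN.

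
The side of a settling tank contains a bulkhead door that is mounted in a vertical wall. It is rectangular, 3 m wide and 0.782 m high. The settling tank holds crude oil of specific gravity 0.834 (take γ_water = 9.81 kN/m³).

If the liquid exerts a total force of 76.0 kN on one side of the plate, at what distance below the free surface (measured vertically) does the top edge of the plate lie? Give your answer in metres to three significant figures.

γ = 0.834 × 9.81 = 8.18154 kN/m³.
A = 3 × 0.782 = 2.346 m².
From F = γ·h_c·A, the centroid depth is h_c = 76.0/(8.18154 × 2.346) = 3.95959 m.
The centroid lies 0.782/2 = 0.391 m below the top edge, so the top edge sits at h_top = 3.95959 − 0.391 = 3.56859 m below the surface.

d_top ≈ 3.57 m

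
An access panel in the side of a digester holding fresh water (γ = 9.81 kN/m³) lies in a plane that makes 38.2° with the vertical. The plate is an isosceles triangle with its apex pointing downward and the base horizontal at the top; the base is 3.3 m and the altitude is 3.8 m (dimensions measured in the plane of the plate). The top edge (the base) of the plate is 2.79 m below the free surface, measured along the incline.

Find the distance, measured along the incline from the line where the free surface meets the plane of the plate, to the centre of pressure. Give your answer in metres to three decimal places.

y_p = 4.254 m

γ = 9.81 kN/m³.
The plate makes 38.2° with the vertical, i.e. θ = 90° − 38.2° = 51.8° to the horizontal. Measuring y along the incline from the free-surface line, vertical depth h = y·sinθ with sinθ = 0.785857.
With the apex down, the centroid sits h/3 = 3.8/3 = 1.26667 m below the base (the top edge), so y_c = 2.79 + 1.26667 = 4.05667 m and h_c = 4.05667 × 0.785857 = 3.18796 m.
A = ½ × 3.3 × 3.8 = 6.27 m².
Resultant F = γ·h_c·A = 9.81 × 3.18796 × 6.27 = 196.087 kN.
I_c = b·h³/36 = 3.3 × 3.8³/36 = 5.02993 m⁴.
Centre of pressure: y_p = y_c + I_c/(y_c·A) = 4.05667 + 5.02993/(4.05667 × 6.27) = 4.05667 + 0.197754 = 4.25442 m along the plane.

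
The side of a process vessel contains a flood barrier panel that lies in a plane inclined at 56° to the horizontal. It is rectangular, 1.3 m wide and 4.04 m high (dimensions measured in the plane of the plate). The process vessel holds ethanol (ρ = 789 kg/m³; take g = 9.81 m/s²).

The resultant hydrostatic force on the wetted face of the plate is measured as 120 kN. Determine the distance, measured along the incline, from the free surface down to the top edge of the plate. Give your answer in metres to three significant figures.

γ = ρg = 789 × 9.81 / 1000 = 7.74009 kN/m³.
A = 1.3 × 4.04 = 5.252 m².
From F = γ·h_c·A, the centroid depth is h_c = 120/(7.74009 × 5.252) = 2.95196 m.
Let θ = 56° be the plate's angle to the horizontal; measure y along the incline from where the plane meets the free surface. Vertical depth h = y·sinθ with sinθ = 0.829038.
Along the incline, y_c = h_c/sinθ = 2.95196/0.829038 = 3.56071 m.
The centroid lies 4.04/2 = 2.02 m below the top edge, so the top edge sits at y_top = 3.56071 − 2.02 = 1.54071 m along the incline.

y_top ≈ 1.54 m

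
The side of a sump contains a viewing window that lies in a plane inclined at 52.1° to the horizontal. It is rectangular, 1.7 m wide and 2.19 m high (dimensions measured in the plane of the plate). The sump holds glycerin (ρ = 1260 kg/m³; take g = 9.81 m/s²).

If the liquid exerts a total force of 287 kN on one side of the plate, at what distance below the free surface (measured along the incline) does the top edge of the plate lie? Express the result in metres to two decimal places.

γ = ρg = 1260 × 9.81 / 1000 = 12.3606 kN/m³.
A = 1.7 × 2.19 = 3.723 m².
From F = γ·h_c·A, the centroid depth is h_c = 287/(12.3606 × 3.723) = 6.23662 m.
Let θ = 52.1° be the plate's angle to the horizontal; measure y along the incline from where the plane meets the free surface. Vertical depth h = y·sinθ with sinθ = 0.789084.
Along the incline, y_c = h_c/sinθ = 6.23662/0.789084 = 7.90362 m.
The centroid lies 2.19/2 = 1.095 m below the top edge, so the top edge sits at y_top = 7.90362 − 1.095 = 6.80862 m along the incline.

y_top ≈ 6.81 m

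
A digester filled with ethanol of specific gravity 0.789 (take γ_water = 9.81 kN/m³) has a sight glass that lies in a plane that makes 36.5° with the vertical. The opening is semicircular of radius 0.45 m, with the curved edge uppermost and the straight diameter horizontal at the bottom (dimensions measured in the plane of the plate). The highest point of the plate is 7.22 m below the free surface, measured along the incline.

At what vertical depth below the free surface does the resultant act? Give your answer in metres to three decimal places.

h_p = 6.014 m

γ = 0.789 × 9.81 = 7.74009 kN/m³.
The plate makes 36.5° with the vertical, i.e. θ = 90° − 36.5° = 53.5° to the horizontal. Measuring y along the incline from the free-surface line, vertical depth h = y·sinθ with sinθ = 0.803857.
The centroid lies 4r/(3π) = 0.190986 m above the diameter, so r − 4r/(3π) = 0.45 − 0.190986 = 0.259014 m below the topmost point, so y_c = 7.22 + 0.259014 = 7.47901 m and h_c = 7.47901 × 0.803857 = 6.01205 m.
A = πr²/2 = π × 0.45²/2 = 0.318086 m².
Resultant F = γ·h_c·A = 7.74009 × 6.01205 × 0.318086 = 14.8018 kN.
I_c = (π/8 − 8/(9π))·r⁴ = 0.109757 × 0.45⁴ = 0.00450072 m⁴.
Centre of pressure: y_p = y_c + I_c/(y_c·A) = 7.47901 + 0.00450072/(7.47901 × 0.318086) = 7.47901 + 0.00189188 = 7.4809 m along the plane.
Vertically, h_p = y_p·sinθ = 7.4809 × 0.803857 = 6.01357 m.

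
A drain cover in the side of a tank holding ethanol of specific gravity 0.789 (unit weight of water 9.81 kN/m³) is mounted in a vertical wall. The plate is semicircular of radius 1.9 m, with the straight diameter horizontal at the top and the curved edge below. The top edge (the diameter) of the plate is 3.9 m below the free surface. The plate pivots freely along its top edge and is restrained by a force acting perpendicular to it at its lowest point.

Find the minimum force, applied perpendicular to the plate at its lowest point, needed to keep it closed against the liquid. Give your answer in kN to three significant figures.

γ = 0.789 × 9.81 = 7.74009 kN/m³.
The centroid of a semicircle lies 4r/(3π) = 0.806385 m from the diameter, here below the top edge, so the centroid depth is h_c = 3.9 + 0.806385 = 4.70639 m.
A = πr²/2 = π × 1.9²/2 = 5.67057 m².
Resultant F = γ·h_c·A = 7.74009 × 4.70639 × 5.67057 = 206.567 kN.
I_c = (π/8 − 8/(9π))·r⁴ = 0.109757 × 1.9⁴ = 1.43036 m⁴.
Centre of pressure: y_p = y_c + I_c/(y_c·A) = 4.70639 + 1.43036/(4.70639 × 5.67057) = 4.70639 + 0.0535958 = 4.75999 m along the plane.
The resultant acts 0.806385 + 0.0535958 = 0.859981 m (along the plate) below the hinge at the top edge, so the moment about the hinge is M = F × 0.859981 = 206.567 × 0.859981 = 177.644 kN·m.
A normal force at the bottom, 1.9 m from the hinge, must supply this moment: P = 177.644/1.9 = 93.4968 kN.

P ≈ 93.5 kN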